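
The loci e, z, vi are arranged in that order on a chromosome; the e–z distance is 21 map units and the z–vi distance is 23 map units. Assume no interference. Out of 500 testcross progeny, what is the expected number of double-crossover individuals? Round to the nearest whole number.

24

Map distances give recombination frequencies of 0.210 and 0.230 for the two intervals.
With no interference, expected double-crossover frequency = 0.210 × 0.230 = 0.04830.
Expected number = 0.04830 × 500 = 24.15 ≈ 24.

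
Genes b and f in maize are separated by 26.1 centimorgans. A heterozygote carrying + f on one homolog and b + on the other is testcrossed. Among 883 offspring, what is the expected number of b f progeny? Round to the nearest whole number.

A map distance of 26.1 centimorgans corresponds to a recombination frequency of 0.261.
The F1 is + f / b +, so b f is a recombinant gamete class with expected frequency r/2 = 0.261/2 = 0.1305.
Expected number = 0.1305 × 883 = 115.23 ≈ 115.

115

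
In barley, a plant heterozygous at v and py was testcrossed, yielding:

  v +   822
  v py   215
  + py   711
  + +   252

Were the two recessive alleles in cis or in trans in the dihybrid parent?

The two most frequent classes are + py (711) and v + (822); these are the parental (non-recombinant) types.
So the F1 carried + py on one chromosome and v + on the other — the recessive alleles are on opposite chromosomes (trans / repulsion).

trans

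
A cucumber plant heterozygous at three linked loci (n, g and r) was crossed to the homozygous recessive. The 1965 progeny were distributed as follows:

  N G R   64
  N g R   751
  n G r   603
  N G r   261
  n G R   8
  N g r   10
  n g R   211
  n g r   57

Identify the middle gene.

The two most frequent reciprocal classes, n G r and N g R, are the parental types, so the F1 was n G r / N g R.
The two rarest classes, n G R and N g r, are the double crossovers. Comparing them with the parentals, only the r allele has switched, so r is the middle locus and the order is n – r – g.

r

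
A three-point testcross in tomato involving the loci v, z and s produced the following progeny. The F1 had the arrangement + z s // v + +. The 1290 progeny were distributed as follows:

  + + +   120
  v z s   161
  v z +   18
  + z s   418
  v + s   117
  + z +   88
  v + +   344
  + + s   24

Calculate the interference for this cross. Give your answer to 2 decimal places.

0.32

The two rarest classes, + + s and v z +, are the double crossovers. Comparing them with the parentals, only the z allele has switched, so z is the middle locus and the order is s – z – v.
s–z: (205 + 42)/1290 = 0.1915; z–v: (281 + 42)/1290 = 0.2504.
Expected DCO frequency = 0.1915 × 0.2504 ≈ 0.04795; observed = 42/1290 ≈ 0.03256.
Coefficient of coincidence = 0.03256/0.04795 ≈ 0.68; interference = 1 − 0.68 = 0.32.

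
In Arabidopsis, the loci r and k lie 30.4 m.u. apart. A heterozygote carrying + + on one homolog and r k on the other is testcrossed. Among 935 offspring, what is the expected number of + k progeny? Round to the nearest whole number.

A map distance of 30.4 m.u. corresponds to a recombination frequency of 0.304.
The F1 is + + / r k, so + k is a recombinant gamete class with expected frequency r/2 = 0.304/2 = 0.1520.
Expected number = 0.1520 × 935 = 142.12 ≈ 142.

142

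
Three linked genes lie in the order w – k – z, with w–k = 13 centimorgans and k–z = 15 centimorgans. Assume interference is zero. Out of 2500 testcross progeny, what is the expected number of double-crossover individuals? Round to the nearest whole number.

49

Map distances give recombination frequencies of 0.130 and 0.150 for the two intervals.
With no interference, expected double-crossover frequency = 0.130 × 0.150 = 0.01950.
Expected number = 0.01950 × 2500 = 48.75 ≈ 49.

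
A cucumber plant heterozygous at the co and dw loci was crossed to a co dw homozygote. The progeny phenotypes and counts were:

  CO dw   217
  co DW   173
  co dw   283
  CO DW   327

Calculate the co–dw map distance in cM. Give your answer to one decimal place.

39.0 cM

The two most frequent classes, CO DW (327) and co dw (283), are the parental types, so the F1 was CO DW / co dw.
The recombinant classes are CO dw and co DW: 217 + 173 = 390.
Recombination frequency = 390/1000 = 0.3900 ≈ 39.0%, i.e. 39.0 cM.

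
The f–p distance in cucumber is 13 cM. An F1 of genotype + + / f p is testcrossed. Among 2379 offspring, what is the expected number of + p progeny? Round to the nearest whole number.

155

A map distance of 13 cM corresponds to a recombination frequency of 0.130.
The F1 is + + / f p, so + p is a recombinant gamete class with expected frequency r/2 = 0.130/2 = 0.0650.
Expected number = 0.0650 × 2379 = 154.64 ≈ 155.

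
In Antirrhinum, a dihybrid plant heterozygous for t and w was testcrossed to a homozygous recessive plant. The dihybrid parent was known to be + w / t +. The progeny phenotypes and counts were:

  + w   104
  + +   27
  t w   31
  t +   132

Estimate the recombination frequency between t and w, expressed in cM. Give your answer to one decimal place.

19.7 cM

The recombinant classes are + + and t w: 27 + 31 = 58.
Recombination frequency = 58/294 = 0.1973 ≈ 19.7%, i.e. 19.7 cM.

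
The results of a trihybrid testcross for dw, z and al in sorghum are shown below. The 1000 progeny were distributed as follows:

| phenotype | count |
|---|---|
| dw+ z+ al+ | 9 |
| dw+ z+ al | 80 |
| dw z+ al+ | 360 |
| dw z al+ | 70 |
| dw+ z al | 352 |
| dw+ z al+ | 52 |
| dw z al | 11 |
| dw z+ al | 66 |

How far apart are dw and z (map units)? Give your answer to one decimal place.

The two most frequent reciprocal classes, dw+ z al and dw z+ al+, are the parental types, so the F1 was dw+ z al / dw z+ al+.
The two rarest classes, dw z al and dw+ z+ al+, are the double crossovers. Comparing them with the parentals, only the dw allele has switched, so dw is the middle locus and the order is al – dw – z.
Crossovers in the dw–z interval produce the single-crossover classes dw+ z+ al and dw z al+ (80 + 70 = 150) plus the double crossovers (20).
RF(dw–z) = (150 + 20) / 1000 = 170/1000 = 0.1700 → 17.0 map units.

17.0 map units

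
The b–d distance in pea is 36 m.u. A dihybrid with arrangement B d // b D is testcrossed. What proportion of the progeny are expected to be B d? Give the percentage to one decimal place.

A map distance of 36 m.u. corresponds to a recombination frequency of 0.360.
The F1 is B d / b D, so B d is a parental gamete class with expected frequency (1 − r)/2 = 0.640/2 = 0.3200.
That is 0.3200 = 32.0% of the progeny.

32.0%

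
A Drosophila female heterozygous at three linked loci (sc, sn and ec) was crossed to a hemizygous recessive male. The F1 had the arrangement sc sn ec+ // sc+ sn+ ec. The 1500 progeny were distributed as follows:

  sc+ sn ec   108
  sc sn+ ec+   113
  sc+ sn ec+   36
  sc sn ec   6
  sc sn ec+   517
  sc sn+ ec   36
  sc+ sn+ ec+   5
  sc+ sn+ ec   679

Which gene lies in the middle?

The two rarest classes, sc sn ec and sc+ sn+ ec+, are the double crossovers. Comparing them with the parentals, only the ec allele has switched, so ec is the middle locus and the order is sn – ec – sc.

ec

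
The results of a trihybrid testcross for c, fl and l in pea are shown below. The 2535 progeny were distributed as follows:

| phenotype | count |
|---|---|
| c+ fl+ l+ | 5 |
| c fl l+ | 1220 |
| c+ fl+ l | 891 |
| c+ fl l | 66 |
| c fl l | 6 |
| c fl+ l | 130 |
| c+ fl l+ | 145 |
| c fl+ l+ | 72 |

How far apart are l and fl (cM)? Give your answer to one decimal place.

5.9 cM

The two most frequent reciprocal classes, c+ fl+ l and c fl l+, are the parental types, so the F1 was c+ fl+ l / c fl l+.
The two rarest classes, c+ fl+ l+ and c fl l, are the double crossovers. Comparing them with the parentals, only the l allele has switched, so l is the middle locus and the order is c – l – fl.
Crossovers in the l–fl interval produce the single-crossover classes c+ fl l and c fl+ l+ (66 + 72 = 138) plus the double crossovers (11).
RF(l–fl) = (138 + 11) / 2535 = 149/2535 = 0.0588 → 5.9 cM.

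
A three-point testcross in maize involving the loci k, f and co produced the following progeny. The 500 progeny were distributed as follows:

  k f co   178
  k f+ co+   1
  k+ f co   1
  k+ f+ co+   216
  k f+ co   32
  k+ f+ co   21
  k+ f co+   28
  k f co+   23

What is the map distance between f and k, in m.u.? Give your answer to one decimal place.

The two most frequent reciprocal classes, k+ f+ co+ and k f co, are the parental types, so the F1 was k+ f+ co+ / k f co.
The two rarest classes, k f+ co+ and k+ f co, are the double crossovers. Comparing them with the parentals, only the k allele has switched, so k is the middle locus and the order is f – k – co.
Crossovers in the f–k interval produce the single-crossover classes k+ f co+ and k f+ co (28 + 32 = 60) plus the double crossovers (2).
RF(f–k) = (60 + 2) / 500 = 62/500 = 0.1240 → 12.4 m.u.

12.4 m.u.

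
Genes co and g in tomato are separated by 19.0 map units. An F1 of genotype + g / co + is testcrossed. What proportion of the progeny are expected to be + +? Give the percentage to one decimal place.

A map distance of 19.0 map units corresponds to a recombination frequency of 0.190.
The F1 is + g / co +, so + + is a recombinant gamete class with expected frequency r/2 = 0.190/2 = 0.0950.
That is 0.0950 = 9.5% of the progeny.

9.5%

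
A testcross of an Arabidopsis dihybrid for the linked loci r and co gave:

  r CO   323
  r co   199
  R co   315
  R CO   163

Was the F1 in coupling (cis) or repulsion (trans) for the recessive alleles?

The two most frequent classes are R co (315) and r CO (323); these are the parental (non-recombinant) types.
So the F1 carried R co on one chromosome and r CO on the other — the recessive alleles are on opposite chromosomes (trans / repulsion).

trans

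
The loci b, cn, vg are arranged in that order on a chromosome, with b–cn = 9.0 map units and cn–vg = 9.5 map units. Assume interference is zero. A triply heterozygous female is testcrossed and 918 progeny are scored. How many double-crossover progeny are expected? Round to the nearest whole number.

Map distances give recombination frequencies of 0.090 and 0.095 for the two intervals.
With no interference, expected double-crossover frequency = 0.090 × 0.095 = 0.00855.
Expected number = 0.00855 × 918 = 7.85 ≈ 8.

8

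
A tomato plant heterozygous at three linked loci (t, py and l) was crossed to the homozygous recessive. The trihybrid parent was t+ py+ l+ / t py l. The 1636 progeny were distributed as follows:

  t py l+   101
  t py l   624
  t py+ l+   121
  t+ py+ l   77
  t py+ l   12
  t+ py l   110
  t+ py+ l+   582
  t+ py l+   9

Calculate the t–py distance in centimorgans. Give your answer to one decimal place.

The two rarest classes, t+ py l+ and t py+ l, are the double crossovers. Comparing them with the parentals, only the py allele has switched, so py is the middle locus and the order is l – py – t.
Crossovers in the py–t interval produce the single-crossover classes t py+ l+ and t+ py l (121 + 110 = 231) plus the double crossovers (21).
RF(py–t) = (231 + 21) / 1636 = 252/1636 = 0.1540 → 15.4 centimorgans.

15.4 centimorgans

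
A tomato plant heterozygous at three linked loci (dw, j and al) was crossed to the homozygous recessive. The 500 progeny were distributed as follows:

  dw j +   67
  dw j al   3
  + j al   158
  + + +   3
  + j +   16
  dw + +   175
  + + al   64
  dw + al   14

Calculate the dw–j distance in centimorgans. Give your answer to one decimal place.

27.4 centimorgans

The two most frequent reciprocal classes, + j al and dw + +, are the parental types, so the F1 was + j al / dw + +.
The two rarest classes, dw j al and + + +, are the double crossovers. Comparing them with the parentals, only the dw allele has switched, so dw is the middle locus and the order is al – dw – j.
Crossovers in the dw–j interval produce the single-crossover classes + + al and dw j + (64 + 67 = 131) plus the double crossovers (6).
RF(dw–j) = (131 + 6) / 500 = 137/500 = 0.2740 → 27.4 centimorgans.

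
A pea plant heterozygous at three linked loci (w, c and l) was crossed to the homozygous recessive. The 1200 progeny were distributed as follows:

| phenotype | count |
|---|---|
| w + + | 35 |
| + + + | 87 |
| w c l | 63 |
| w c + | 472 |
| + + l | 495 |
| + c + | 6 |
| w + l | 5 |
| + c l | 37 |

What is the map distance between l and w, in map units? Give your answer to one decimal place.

The two most frequent reciprocal classes, w c + and + + l, are the parental types, so the F1 was w c + / + + l.
The two rarest classes, + c + and w + l, are the double crossovers. Comparing them with the parentals, only the w allele has switched, so w is the middle locus and the order is c – w – l.
Crossovers in the w–l interval produce the single-crossover classes w c l and + + + (63 + 87 = 150) plus the double crossovers (11).
RF(w–l) = (150 + 11) / 1200 = 161/1200 = 0.1342 → 13.4 map units.

13.4 map units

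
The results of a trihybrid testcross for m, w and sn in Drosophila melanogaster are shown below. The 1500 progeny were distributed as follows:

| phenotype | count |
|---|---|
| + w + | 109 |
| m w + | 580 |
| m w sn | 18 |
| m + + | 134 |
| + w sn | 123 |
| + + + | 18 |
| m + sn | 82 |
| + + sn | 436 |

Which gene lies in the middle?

sn

The two most frequent reciprocal classes, + + sn and m w +, are the parental types, so the F1 was + + sn / m w +.
The two rarest classes, + + + and m w sn, are the double crossovers. Comparing them with the parentals, only the sn allele has switched, so sn is the middle locus and the order is m – sn – w.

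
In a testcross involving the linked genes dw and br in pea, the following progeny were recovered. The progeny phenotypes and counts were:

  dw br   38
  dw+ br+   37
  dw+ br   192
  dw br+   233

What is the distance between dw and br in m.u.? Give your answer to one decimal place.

15.0 m.u.

The two most frequent classes, dw+ br (192) and dw br+ (233), are the parental types, so the F1 was dw+ br / dw br+.
The recombinant classes are dw+ br+ and dw br: 37 + 38 = 75.
Recombination frequency = 75/500 = 0.1500 ≈ 15.0%, i.e. 15.0 m.u.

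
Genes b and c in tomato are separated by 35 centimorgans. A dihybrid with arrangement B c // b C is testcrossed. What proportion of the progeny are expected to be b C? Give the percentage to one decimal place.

32.5%

A map distance of 35 centimorgans corresponds to a recombination frequency of 0.350.
The F1 is B c / b C, so b C is a parental gamete class with expected frequency (1 − r)/2 = 0.650/2 = 0.3250.
That is 0.3250 = 32.5% of the progeny.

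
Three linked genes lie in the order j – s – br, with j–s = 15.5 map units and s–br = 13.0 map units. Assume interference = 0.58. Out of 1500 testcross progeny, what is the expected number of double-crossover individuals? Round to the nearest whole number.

13

Map distances give recombination frequencies of 0.155 and 0.130 for the two intervals.
With interference 0.58 (so coincidence = 0.42), expected double-crossover frequency = 0.155 × 0.130 × 0.42 = 0.00846.
Expected number = 0.00846 × 1500 = 12.69 ≈ 13.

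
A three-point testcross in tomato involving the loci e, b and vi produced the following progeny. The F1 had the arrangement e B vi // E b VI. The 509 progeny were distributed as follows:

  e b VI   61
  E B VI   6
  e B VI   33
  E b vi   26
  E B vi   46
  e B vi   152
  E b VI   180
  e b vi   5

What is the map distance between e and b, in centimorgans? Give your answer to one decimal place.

The two rarest classes, e b vi and E B VI, are the double crossovers. Comparing them with the parentals, only the b allele has switched, so b is the middle locus and the order is e – b – vi.
Crossovers in the e–b interval produce the single-crossover classes E B vi and e b VI (46 + 61 = 107) plus the double crossovers (11).
RF(e–b) = (107 + 11) / 509 = 118/509 = 0.2318 → 23.2 centimorgans.

23.2 centimorgans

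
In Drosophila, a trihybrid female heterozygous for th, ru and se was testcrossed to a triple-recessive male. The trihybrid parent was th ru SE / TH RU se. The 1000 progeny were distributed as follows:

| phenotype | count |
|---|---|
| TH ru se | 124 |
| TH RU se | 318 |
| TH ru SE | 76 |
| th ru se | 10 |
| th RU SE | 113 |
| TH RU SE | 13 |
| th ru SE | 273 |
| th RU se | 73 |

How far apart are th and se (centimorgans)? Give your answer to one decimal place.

The two rarest classes, th ru se and TH RU SE, are the double crossovers. Comparing them with the parentals, only the se allele has switched, so se is the middle locus and the order is ru – se – th.
Crossovers in the se–th interval produce the single-crossover classes TH ru SE and th RU se (76 + 73 = 149) plus the double crossovers (23).
RF(se–th) = (149 + 23) / 1000 = 172/1000 = 0.1720 → 17.2 centimorgans.

17.2 centimorgans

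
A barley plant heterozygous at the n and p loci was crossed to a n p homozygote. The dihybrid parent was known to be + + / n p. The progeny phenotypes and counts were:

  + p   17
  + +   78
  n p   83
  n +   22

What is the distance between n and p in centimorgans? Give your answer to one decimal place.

19.5 centimorgans

The recombinant classes are + p and n +: 17 + 22 = 39.
Recombination frequency = 39/200 = 0.1950 ≈ 19.5%, i.e. 19.5 centimorgans.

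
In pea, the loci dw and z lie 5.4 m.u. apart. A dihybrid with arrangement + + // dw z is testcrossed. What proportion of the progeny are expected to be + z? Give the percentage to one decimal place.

A map distance of 5.4 m.u. corresponds to a recombination frequency of 0.054.
The F1 is + + / dw z, so + z is a recombinant gamete class with expected frequency r/2 = 0.054/2 = 0.0270.
That is 0.0270 = 2.7% of the progeny.

2.7%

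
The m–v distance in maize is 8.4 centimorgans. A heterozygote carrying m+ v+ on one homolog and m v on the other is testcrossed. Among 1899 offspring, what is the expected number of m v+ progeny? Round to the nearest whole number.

A map distance of 8.4 centimorgans corresponds to a recombination frequency of 0.084.
The F1 is m+ v+ / m v, so m v+ is a recombinant gamete class with expected frequency r/2 = 0.084/2 = 0.0420.
Expected number = 0.0420 × 1899 = 79.76 ≈ 80.

80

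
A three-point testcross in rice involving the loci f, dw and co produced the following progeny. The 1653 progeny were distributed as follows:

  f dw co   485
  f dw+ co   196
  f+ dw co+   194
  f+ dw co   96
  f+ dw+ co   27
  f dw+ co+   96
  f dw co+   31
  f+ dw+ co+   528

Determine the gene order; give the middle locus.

co

The two most frequent reciprocal classes, f dw co and f+ dw+ co+, are the parental types, so the F1 was f dw co / f+ dw+ co+.
The two rarest classes, f dw co+ and f+ dw+ co, are the double crossovers. Comparing them with the parentals, only the co allele has switched, so co is the middle locus and the order is f – co – dw.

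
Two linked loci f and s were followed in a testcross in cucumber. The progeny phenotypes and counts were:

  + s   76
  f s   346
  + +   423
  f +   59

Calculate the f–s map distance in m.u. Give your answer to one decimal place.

14.9 m.u.

The two most frequent classes, + + (423) and f s (346), are the parental types, so the F1 was + + / f s.
The recombinant classes are + s and f +: 76 + 59 = 135.
Recombination frequency = 135/904 = 0.1493 ≈ 14.9%, i.e. 14.9 m.u.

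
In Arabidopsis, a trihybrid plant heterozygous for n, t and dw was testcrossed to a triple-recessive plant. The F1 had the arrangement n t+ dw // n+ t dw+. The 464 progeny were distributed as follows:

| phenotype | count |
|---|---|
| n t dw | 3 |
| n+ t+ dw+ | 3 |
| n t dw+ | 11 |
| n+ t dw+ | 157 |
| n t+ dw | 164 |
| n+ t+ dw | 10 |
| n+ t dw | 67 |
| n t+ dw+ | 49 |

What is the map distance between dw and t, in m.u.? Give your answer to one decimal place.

The two rarest classes, n t dw and n+ t+ dw+, are the double crossovers. Comparing them with the parentals, only the t allele has switched, so t is the middle locus and the order is dw – t – n.
Crossovers in the dw–t interval produce the single-crossover classes n t+ dw+ and n+ t dw (49 + 67 = 116) plus the double crossovers (6).
RF(dw–t) = (116 + 6) / 464 = 122/464 = 0.2629 → 26.3 m.u.

26.3 m.u.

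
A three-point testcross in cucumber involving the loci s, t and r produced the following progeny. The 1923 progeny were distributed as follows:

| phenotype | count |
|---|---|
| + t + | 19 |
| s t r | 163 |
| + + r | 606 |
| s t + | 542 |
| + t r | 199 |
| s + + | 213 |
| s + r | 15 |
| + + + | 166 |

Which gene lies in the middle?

s

The two most frequent reciprocal classes, + + r and s t +, are the parental types, so the F1 was + + r / s t +.
The two rarest classes, s + r and + t +, are the double crossovers. Comparing them with the parentals, only the s allele has switched, so s is the middle locus and the order is t – s – r.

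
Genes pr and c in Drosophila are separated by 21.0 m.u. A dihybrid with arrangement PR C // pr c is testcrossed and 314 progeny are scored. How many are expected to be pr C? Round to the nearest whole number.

A map distance of 21.0 m.u. corresponds to a recombination frequency of 0.210.
The F1 is PR C / pr c, so pr C is a recombinant gamete class with expected frequency r/2 = 0.210/2 = 0.1050.
Expected number = 0.1050 × 314 = 32.97 ≈ 33.

33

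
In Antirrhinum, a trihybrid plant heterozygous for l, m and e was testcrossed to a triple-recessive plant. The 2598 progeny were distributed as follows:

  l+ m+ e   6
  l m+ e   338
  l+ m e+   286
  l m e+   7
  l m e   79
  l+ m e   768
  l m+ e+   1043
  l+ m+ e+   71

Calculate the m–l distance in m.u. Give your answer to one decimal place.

The two most frequent reciprocal classes, l+ m e and l m+ e+, are the parental types, so the F1 was l+ m e / l m+ e+.
The two rarest classes, l+ m+ e and l m e+, are the double crossovers. Comparing them with the parentals, only the m allele has switched, so m is the middle locus and the order is l – m – e.
Crossovers in the l–m interval produce the single-crossover classes l m e and l+ m+ e+ (79 + 71 = 150) plus the double crossovers (13).
RF(l–m) = (150 + 13) / 2598 = 163/2598 = 0.0627 → 6.3 m.u.

6.3 m.u.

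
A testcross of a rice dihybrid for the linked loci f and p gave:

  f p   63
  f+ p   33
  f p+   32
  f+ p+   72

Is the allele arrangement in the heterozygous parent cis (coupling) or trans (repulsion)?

The two most frequent classes are f+ p+ (72) and f p (63); these are the parental (non-recombinant) types.
So the F1 carried f+ p+ on one chromosome and f p on the other — the recessive alleles are on the same chromosome (cis / coupling).

cis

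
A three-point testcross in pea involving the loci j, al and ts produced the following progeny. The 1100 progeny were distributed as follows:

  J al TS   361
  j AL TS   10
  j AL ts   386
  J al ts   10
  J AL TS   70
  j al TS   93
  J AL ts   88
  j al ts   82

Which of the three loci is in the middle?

ts

The two most frequent reciprocal classes, j AL ts and J al TS, are the parental types, so the F1 was j AL ts / J al TS.
The two rarest classes, j AL TS and J al ts, are the double crossovers. Comparing them with the parentals, only the ts allele has switched, so ts is the middle locus and the order is j – ts – al.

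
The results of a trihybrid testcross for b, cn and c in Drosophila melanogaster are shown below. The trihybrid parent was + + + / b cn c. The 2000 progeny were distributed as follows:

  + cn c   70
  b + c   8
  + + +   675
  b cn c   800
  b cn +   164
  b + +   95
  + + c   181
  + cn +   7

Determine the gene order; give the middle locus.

cn

The two rarest classes, + cn + and b + c, are the double crossovers. Comparing them with the parentals, only the cn allele has switched, so cn is the middle locus and the order is b – cn – c.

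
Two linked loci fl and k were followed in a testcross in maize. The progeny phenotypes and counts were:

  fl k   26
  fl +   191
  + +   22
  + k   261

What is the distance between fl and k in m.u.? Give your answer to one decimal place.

The two most frequent classes, + k (261) and fl + (191), are the parental types, so the F1 was + k / fl +.
The recombinant classes are + + and fl k: 22 + 26 = 48.
Recombination frequency = 48/500 = 0.0960 ≈ 9.6%, i.e. 9.6 m.u.

9.6 m.u.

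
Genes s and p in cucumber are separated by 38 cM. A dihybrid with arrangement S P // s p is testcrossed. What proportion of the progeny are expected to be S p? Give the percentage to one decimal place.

A map distance of 38 cM corresponds to a recombination frequency of 0.380.
The F1 is S P / s p, so S p is a recombinant gamete class with expected frequency r/2 = 0.380/2 = 0.1900.
That is 0.1900 = 19.0% of the progeny.

19.0%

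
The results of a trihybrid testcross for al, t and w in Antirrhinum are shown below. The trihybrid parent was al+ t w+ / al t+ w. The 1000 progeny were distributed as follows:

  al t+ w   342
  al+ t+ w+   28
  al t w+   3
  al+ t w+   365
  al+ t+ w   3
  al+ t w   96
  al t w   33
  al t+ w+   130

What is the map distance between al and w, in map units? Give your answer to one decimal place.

The two rarest classes, al t w+ and al+ t+ w, are the double crossovers. Comparing them with the parentals, only the al allele has switched, so al is the middle locus and the order is w – al – t.
Crossovers in the w–al interval produce the single-crossover classes al+ t w and al t+ w+ (96 + 130 = 226) plus the double crossovers (6).
RF(w–al) = (226 + 6) / 1000 = 232/1000 = 0.2320 → 23.2 map units.

23.2 map units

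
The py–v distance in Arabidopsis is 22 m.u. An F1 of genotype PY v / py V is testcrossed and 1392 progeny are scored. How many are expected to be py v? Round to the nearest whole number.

153

A map distance of 22 m.u. corresponds to a recombination frequency of 0.220.
The F1 is PY v / py V, so py v is a recombinant gamete class with expected frequency r/2 = 0.220/2 = 0.1100.
Expected number = 0.1100 × 1392 = 153.12 ≈ 153.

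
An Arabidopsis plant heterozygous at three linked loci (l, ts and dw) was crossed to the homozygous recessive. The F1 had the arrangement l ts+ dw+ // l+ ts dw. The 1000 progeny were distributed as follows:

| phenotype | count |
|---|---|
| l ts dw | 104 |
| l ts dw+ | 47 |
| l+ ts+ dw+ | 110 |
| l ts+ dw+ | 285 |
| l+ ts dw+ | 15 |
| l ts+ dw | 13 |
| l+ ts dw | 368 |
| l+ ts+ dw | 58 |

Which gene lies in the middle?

The two rarest classes, l ts+ dw and l+ ts dw+, are the double crossovers. Comparing them with the parentals, only the dw allele has switched, so dw is the middle locus and the order is ts – dw – l.

dw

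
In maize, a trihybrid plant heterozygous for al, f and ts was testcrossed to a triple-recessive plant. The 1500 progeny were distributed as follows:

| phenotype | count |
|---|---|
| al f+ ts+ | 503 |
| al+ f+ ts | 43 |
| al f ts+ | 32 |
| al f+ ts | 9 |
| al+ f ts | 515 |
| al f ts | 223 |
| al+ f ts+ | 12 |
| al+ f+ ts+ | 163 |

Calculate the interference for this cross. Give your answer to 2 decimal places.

The two most frequent reciprocal classes, al f+ ts+ and al+ f ts, are the parental types, so the F1 was al f+ ts+ / al+ f ts.
The two rarest classes, al f+ ts and al+ f ts+, are the double crossovers. Comparing them with the parentals, only the ts allele has switched, so ts is the middle locus and the order is f – ts – al.
f–ts: (75 + 21)/1500 = 0.0640; ts–al: (386 + 21)/1500 = 0.2713.
Expected DCO frequency = 0.0640 × 0.2713 ≈ 0.01736; observed = 21/1500 ≈ 0.01400.
Coefficient of coincidence = 0.01400/0.01736 ≈ 0.81; interference = 1 − 0.81 = 0.19.

0.19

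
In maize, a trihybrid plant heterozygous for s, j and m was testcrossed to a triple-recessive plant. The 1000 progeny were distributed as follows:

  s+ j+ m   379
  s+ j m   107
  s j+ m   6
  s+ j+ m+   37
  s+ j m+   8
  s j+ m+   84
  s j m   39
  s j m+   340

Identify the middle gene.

s

The two most frequent reciprocal classes, s+ j+ m and s j m+, are the parental types, so the F1 was s+ j+ m / s j m+.
The two rarest classes, s j+ m and s+ j m+, are the double crossovers. Comparing them with the parentals, only the s allele has switched, so s is the middle locus and the order is m – s – j.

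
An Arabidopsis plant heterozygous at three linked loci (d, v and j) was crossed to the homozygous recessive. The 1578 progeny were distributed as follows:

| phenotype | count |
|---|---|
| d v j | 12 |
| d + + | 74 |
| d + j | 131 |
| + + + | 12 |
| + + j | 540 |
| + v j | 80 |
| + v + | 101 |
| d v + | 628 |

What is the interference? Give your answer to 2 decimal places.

0.17

The two most frequent reciprocal classes, d v + and + + j, are the parental types, so the F1 was d v + / + + j.
The two rarest classes, d v j and + + +, are the double crossovers. Comparing them with the parentals, only the j allele has switched, so j is the middle locus and the order is d – j – v.
d–j: (232 + 24)/1578 = 0.1622; j–v: (154 + 24)/1578 = 0.1128.
Expected DCO frequency = 0.1622 × 0.1128 ≈ 0.01830; observed = 24/1578 ≈ 0.01521.
Coefficient of coincidence = 0.01521/0.01830 ≈ 0.83; interference = 1 − 0.83 = 0.17.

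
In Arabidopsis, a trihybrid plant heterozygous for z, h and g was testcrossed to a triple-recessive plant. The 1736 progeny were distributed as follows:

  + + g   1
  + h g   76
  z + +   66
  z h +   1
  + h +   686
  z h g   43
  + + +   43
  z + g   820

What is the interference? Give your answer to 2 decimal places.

0.73

The two most frequent reciprocal classes, z + g and + h +, are the parental types, so the F1 was z + g / + h +.
The two rarest classes, + + g and z h +, are the double crossovers. Comparing them with the parentals, only the z allele has switched, so z is the middle locus and the order is h – z – g.
h–z: (86 + 2)/1736 = 0.0507; z–g: (142 + 2)/1736 = 0.0829.
Expected DCO frequency = 0.0507 × 0.0829 ≈ 0.00420; observed = 2/1736 ≈ 0.00115.
Coefficient of coincidence = 0.00115/0.00420 ≈ 0.27; interference = 1 − 0.27 = 0.73.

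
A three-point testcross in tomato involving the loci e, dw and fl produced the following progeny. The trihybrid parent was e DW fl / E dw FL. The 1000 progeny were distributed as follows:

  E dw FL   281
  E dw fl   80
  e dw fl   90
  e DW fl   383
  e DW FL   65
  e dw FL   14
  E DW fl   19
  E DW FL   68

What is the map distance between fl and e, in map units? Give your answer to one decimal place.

The two rarest classes, E DW fl and e dw FL, are the double crossovers. Comparing them with the parentals, only the e allele has switched, so e is the middle locus and the order is fl – e – dw.
Crossovers in the fl–e interval produce the single-crossover classes e DW FL and E dw fl (65 + 80 = 145) plus the double crossovers (33).
RF(fl–e) = (145 + 33) / 1000 = 178/1000 = 0.1780 → 17.8 map units.

17.8 map units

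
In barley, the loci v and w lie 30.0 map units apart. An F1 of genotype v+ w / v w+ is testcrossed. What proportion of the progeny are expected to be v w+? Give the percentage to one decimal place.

35.0%

A map distance of 30.0 map units corresponds to a recombination frequency of 0.300.
The F1 is v+ w / v w+, so v w+ is a parental gamete class with expected frequency (1 − r)/2 = 0.700/2 = 0.3500.
That is 0.3500 = 35.0% of the progeny.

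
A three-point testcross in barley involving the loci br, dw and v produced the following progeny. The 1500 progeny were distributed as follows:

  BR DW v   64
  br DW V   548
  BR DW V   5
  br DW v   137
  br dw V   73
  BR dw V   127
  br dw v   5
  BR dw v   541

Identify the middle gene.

br

The two most frequent reciprocal classes, BR dw v and br DW V, are the parental types, so the F1 was BR dw v / br DW V.
The two rarest classes, br dw v and BR DW V, are the double crossovers. Comparing them with the parentals, only the br allele has switched, so br is the middle locus and the order is dw – br – v.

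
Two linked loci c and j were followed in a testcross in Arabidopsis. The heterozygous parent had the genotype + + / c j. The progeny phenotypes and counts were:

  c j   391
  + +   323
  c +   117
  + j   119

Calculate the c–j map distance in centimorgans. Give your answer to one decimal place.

24.8 centimorgans

The recombinant classes are + j and c +: 119 + 117 = 236.
Recombination frequency = 236/950 = 0.2484 ≈ 24.8%, i.e. 24.8 centimorgans.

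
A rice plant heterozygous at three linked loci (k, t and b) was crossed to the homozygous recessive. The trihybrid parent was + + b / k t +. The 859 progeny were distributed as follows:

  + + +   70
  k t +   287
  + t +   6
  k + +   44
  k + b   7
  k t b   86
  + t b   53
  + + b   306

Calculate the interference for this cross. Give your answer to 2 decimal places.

The two rarest classes, k + b and + t +, are the double crossovers. Comparing them with the parentals, only the k allele has switched, so k is the middle locus and the order is b – k – t.
b–k: (156 + 13)/859 = 0.1967; k–t: (97 + 13)/859 = 0.1281.
Expected DCO frequency = 0.1967 × 0.1281 ≈ 0.02520; observed = 13/859 ≈ 0.01513.
Coefficient of coincidence = 0.01513/0.02520 ≈ 0.60; interference = 1 − 0.60 = 0.40.

0.40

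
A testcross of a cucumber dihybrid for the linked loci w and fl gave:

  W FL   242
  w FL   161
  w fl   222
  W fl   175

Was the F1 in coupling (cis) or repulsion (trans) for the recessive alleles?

cis

The two most frequent classes are W FL (242) and w fl (222); these are the parental (non-recombinant) types.
So the F1 carried W FL on one chromosome and w fl on the other — the recessive alleles are on the same chromosome (cis / coupling).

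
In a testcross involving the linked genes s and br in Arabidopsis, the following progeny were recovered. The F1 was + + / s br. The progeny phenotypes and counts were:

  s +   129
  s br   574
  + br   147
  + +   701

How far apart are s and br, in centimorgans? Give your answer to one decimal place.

The recombinant classes are + br and s +: 147 + 129 = 276.
Recombination frequency = 276/1551 = 0.1779 ≈ 17.8%, i.e. 17.8 centimorgans.

17.8 centimorgans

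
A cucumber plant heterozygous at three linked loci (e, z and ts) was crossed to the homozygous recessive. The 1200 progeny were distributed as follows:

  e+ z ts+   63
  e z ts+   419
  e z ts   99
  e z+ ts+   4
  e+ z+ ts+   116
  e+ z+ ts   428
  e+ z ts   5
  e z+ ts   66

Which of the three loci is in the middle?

The two most frequent reciprocal classes, e z ts+ and e+ z+ ts, are the parental types, so the F1 was e z ts+ / e+ z+ ts.
The two rarest classes, e z+ ts+ and e+ z ts, are the double crossovers. Comparing them with the parentals, only the z allele has switched, so z is the middle locus and the order is e – z – ts.

z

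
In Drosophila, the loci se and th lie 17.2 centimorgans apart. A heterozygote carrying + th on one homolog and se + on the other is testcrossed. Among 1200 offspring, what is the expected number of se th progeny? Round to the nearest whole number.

A map distance of 17.2 centimorgans corresponds to a recombination frequency of 0.172.
The F1 is + th / se +, so se th is a recombinant gamete class with expected frequency r/2 = 0.172/2 = 0.0860.
Expected number = 0.0860 × 1200 = 103.20 ≈ 103.

103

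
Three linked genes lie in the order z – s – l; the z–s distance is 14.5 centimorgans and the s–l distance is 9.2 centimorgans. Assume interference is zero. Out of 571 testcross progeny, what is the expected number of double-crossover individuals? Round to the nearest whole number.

8

Map distances give recombination frequencies of 0.145 and 0.092 for the two intervals.
With no interference, expected double-crossover frequency = 0.145 × 0.092 = 0.01334.
Expected number = 0.01334 × 571 = 7.62 ≈ 8.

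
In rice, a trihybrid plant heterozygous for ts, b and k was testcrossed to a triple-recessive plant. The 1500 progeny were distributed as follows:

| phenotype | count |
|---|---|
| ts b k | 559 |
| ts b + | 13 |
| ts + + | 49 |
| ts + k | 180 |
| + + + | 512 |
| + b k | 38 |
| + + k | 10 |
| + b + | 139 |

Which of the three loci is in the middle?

The two most frequent reciprocal classes, ts b k and + + +, are the parental types, so the F1 was ts b k / + + +.
The two rarest classes, ts b + and + + k, are the double crossovers. Comparing them with the parentals, only the k allele has switched, so k is the middle locus and the order is b – k – ts.

k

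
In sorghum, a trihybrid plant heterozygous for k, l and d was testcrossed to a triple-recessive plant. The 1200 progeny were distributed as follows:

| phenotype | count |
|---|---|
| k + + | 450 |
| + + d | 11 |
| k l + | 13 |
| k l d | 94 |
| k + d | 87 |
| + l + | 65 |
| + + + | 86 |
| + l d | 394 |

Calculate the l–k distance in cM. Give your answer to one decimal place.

The two most frequent reciprocal classes, + l d and k + +, are the parental types, so the F1 was + l d / k + +.
The two rarest classes, + + d and k l +, are the double crossovers. Comparing them with the parentals, only the l allele has switched, so l is the middle locus and the order is d – l – k.
Crossovers in the l–k interval produce the single-crossover classes k l d and + + + (94 + 86 = 180) plus the double crossovers (24).
RF(l–k) = (180 + 24) / 1200 = 204/1200 = 0.1700 → 17.0 cM.

17.0 cM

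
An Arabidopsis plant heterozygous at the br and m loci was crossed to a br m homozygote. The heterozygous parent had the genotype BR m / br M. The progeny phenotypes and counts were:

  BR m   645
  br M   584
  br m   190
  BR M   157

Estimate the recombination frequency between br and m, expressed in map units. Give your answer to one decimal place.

The recombinant classes are BR M and br m: 157 + 190 = 347.
Recombination frequency = 347/1576 = 0.2202 ≈ 22.0%, i.e. 22.0 map units.

22.0 map units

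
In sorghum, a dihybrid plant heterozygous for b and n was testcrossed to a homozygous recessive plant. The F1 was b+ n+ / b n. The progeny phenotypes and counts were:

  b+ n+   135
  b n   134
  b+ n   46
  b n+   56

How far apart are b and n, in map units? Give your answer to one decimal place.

27.5 map units

The recombinant classes are b+ n and b n+: 46 + 56 = 102.
Recombination frequency = 102/371 = 0.2749 ≈ 27.5%, i.e. 27.5 map units.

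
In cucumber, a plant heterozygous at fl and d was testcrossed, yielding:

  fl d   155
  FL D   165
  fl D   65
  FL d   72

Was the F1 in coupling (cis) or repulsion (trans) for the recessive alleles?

cis

The two most frequent classes are FL D (165) and fl d (155); these are the parental (non-recombinant) types.
So the F1 carried FL D on one chromosome and fl d on the other — the recessive alleles are on the same chromosome (cis / coupling).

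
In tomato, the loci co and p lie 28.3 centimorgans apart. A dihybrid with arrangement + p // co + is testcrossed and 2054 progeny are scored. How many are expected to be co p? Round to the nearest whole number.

A map distance of 28.3 centimorgans corresponds to a recombination frequency of 0.283.
The F1 is + p / co +, so co p is a recombinant gamete class with expected frequency r/2 = 0.283/2 = 0.1415.
Expected number = 0.1415 × 2054 = 290.64 ≈ 291.

291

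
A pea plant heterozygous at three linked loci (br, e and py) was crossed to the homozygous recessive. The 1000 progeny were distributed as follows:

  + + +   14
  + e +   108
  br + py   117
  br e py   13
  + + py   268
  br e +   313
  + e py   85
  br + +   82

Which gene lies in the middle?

The two most frequent reciprocal classes, + + py and br e +, are the parental types, so the F1 was + + py / br e +.
The two rarest classes, + + + and br e py, are the double crossovers. Comparing them with the parentals, only the py allele has switched, so py is the middle locus and the order is br – py – e.

py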